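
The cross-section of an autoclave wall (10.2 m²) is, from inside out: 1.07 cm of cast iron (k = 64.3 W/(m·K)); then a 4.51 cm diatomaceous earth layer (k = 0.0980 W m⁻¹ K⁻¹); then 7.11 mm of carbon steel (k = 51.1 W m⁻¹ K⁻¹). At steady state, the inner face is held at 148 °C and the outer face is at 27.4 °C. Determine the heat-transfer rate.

Series thermal resistances, inner to outer:
  R_cast iron = L/(kA) = 0.0107/(64.3·10.2) = 1.631×10^-5 K/W
  R_diatomaceous earth = L/(kA) = 0.0451/(0.0980·10.2) = 0.04512 K/W
  R_carbon steel = L/(kA) = 0.00711/(51.1·10.2) = 1.364×10^-5 K/W
ΣR = 1.631×10^-5 + 0.04512 + 1.364×10^-5 = 0.04515 K/W
Q = ΔT/ΣR = (148 °C − 27.4 °C)/0.04515 = 2670 W

Q = 2670 W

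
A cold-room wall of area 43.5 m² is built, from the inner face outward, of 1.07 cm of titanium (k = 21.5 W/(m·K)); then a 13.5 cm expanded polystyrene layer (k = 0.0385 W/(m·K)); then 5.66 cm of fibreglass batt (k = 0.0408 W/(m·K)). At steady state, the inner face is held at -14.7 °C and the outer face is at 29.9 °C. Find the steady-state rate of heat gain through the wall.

Q = 396 W

Resistance network (inner→outer):
  R_titanium = L/(kA) = 0.0107/(21.5·43.5) = 1.144×10^-5 K/W
  R_expanded polystyrene = L/(kA) = 0.135/(0.0385·43.5) = 0.08061 K/W
  R_fibreglass batt = L/(kA) = 0.0566/(0.0408·43.5) = 0.03189 K/W
ΣR = 1.144×10^-5 + 0.08061 + 0.03189 = 0.1125 K/W
Q = ΔT/ΣR = (-14.7 °C − 29.9 °C)/0.1125 = -396 W
(Negative Q ⇒ heat flows inward; heat gain = 396 W.)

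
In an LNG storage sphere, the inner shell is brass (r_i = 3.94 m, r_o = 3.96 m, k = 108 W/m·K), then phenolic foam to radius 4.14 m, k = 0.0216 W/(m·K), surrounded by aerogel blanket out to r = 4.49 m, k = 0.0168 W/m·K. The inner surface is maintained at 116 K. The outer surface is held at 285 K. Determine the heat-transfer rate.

Series thermal resistances, inner to outer:
  R_brass = (1/3.94 − 1/3.96)/(4πk) = 0.001282/(4π·108) = 9.445×10^-7 K/W
  R_phenolic foam = (1/3.96 − 1/4.14)/(4πk) = 0.01098/(4π·0.0216) = 0.04045 K/W
  R_aerogel blanket = (1/4.14 − 1/4.49)/(4πk) = 0.01883/(4π·0.0168) = 0.08919 K/W
ΣR = 9.445×10^-7 + 0.04045 + 0.08919 = 0.1296 K/W
Q = ΔT/ΣR = (116 K − 285 K)/0.1296 = -1300 W
(Negative Q ⇒ heat flows inward; heat gain = 1300 W.)

Q = 1300 W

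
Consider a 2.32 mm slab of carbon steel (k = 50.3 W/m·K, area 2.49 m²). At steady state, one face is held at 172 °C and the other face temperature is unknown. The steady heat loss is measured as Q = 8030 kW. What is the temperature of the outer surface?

T_out = 23.3 °C

Series resistances:
  R_carbon steel = L/(kA) = 0.00232/(50.3·2.49) = 1.852×10^-5 K/W
ΣR = 1.852×10^-5 K/W
ΔT = Q·ΣR = 8.03×10^6 × 1.852×10^-5 = 148.7 K
Heat flows outward, so T_out = T_in − ΔT = 172 − 148.7 = 23.3 °C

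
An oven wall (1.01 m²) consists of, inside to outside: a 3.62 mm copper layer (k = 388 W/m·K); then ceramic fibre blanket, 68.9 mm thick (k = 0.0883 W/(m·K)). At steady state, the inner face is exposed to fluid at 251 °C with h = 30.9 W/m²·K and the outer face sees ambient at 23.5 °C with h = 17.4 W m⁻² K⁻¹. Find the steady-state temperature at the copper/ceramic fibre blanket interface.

T = 243 °C

Treat each layer as a resistance in series:
  R_conv,in = 1/(hA) = 1/(30.9·1.01) = 0.03204 K/W
  R_copper = L/(kA) = 0.00362/(388·1.01) = 9.238×10^-6 K/W
  R_ceramic fibre blanket = L/(kA) = 0.0689/(0.0883·1.01) = 0.7726 K/W
  R_conv,out = 1/(hA) = 1/(17.4·1.01) = 0.05690 K/W
ΣR = 0.03204 + 9.238×10^-6 + 0.7726 + 0.05690 = 0.8615 K/W
Q = ΔT/ΣR = (251 °C − 23.5 °C)/0.8615 = 264.1 W
From the inner boundary to the copper/ceramic fibre blanket interface, ΣR_partial = 0.03205 K/W.
T_interface = T_in − Q·ΣR_partial = 251 °C − (264.1)(0.03205) = 243 °C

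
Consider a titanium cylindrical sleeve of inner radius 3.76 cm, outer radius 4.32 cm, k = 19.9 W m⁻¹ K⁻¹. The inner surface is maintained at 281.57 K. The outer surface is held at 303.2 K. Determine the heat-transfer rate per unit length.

Q' = 2πk·ΔT/ln(r₂/r₁) = 2π × 19.9 × 21.63 / ln(0.0432/0.0376) = 19500 W/m

Q' = 19500 W/m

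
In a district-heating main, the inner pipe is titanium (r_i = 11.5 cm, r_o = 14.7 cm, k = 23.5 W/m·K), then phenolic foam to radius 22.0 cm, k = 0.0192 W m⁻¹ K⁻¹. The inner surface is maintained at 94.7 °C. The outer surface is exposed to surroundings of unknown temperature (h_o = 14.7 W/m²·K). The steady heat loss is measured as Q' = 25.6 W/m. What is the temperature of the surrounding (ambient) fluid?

Series resistances:
  R'_titanium = ln(0.147/0.115)/(2πk) = 0.2455/(2π·23.5) = 0.001663 m·K/W
  R'_phenolic foam = ln(0.220/0.147)/(2πk) = 0.4032/(2π·0.0192) = 3.342 m·K/W
  R'_conv,out = 1/(2πr h) = 1/(2π·0.220·14.7) = 0.04921 m·K/W
ΣR = 3.393 m·K/W
ΔT = Q'·ΣR = 25.6 × 3.393 = 86.86 K
Heat flows outward, so T_out = T_in − ΔT = 94.7 − 86.86 = 7.84 °C

T_out = 7.84 °C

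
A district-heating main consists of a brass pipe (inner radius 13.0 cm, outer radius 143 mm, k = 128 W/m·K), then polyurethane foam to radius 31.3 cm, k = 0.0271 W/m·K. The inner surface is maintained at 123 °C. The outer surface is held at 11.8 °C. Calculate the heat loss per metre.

Q' = 24.2 W/m

Series thermal resistances, inner to outer:
  R'_brass = ln(0.143/0.130)/(2πk) = 0.09531/(2π·128) = 1.185×10^-4 m·K/W
  R'_polyurethane foam = ln(0.313/0.143)/(2πk) = 0.7834/(2π·0.0271) = 4.601 m·K/W
ΣR = 1.185×10^-4 + 4.601 = 4.601 m·K/W
Q' = ΔT/ΣR = (123 °C − 11.8 °C)/4.601 = 24.2 W/m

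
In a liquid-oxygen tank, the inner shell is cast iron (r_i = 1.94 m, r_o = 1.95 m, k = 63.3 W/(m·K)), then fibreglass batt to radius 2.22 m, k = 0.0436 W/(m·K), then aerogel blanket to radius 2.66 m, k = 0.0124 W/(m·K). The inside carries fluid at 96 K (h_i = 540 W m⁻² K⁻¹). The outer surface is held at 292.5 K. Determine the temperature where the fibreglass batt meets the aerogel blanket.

Treat each layer as a resistance in series:
  R_conv,in = 1/(4πr²h) = 1/(4π·1.94²·540) = 3.916×10^-5 K/W
  R_cast iron = (1/1.94 − 1/1.95)/(4πk) = 0.002643/(4π·63.3) = 3.323×10^-6 K/W
  R_fibreglass batt = (1/1.95 − 1/2.22)/(4πk) = 0.06237/(4π·0.0436) = 0.1138 K/W
  R_aerogel blanket = (1/2.22 − 1/2.66)/(4πk) = 0.07451/(4π·0.0124) = 0.4782 K/W
ΣR = 3.916×10^-5 + 3.323×10^-6 + 0.1138 + 0.4782 = 0.5920 K/W
Q = ΔT/ΣR = (96 K − 292.5 K)/0.5920 = -331.9 W
From the inner boundary to the fibreglass batt/aerogel blanket interface, ΣR_partial = 0.1138 K/W.
T_interface = T_in − Q·ΣR_partial = 96 K − (-331.9)(0.1138) = 134 K

T = 134 K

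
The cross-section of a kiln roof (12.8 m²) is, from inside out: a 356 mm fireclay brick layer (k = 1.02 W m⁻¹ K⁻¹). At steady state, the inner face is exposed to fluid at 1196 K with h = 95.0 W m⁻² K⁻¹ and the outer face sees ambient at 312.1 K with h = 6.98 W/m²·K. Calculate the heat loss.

Series thermal resistances, inner to outer:
  R_conv,in = 1/(hA) = 1/(95.0·12.8) = 8.224×10^-4 K/W
  R_fireclay brick = L/(kA) = 0.356/(1.02·12.8) = 0.02727 K/W
  R_conv,out = 1/(hA) = 1/(6.98·12.8) = 0.01119 K/W
ΣR = 8.224×10^-4 + 0.02727 + 0.01119 = 0.03928 K/W
Q = ΔT/ΣR = (1196 K − 312.1 K)/0.03928 = 22500 W

Q = 22.5 kW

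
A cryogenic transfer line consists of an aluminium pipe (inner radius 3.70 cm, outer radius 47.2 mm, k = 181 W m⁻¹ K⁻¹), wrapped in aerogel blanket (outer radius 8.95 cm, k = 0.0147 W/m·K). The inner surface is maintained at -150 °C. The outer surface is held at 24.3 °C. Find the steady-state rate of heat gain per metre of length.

Q' = 25.2 W/m

Resistance network (inner→outer):
  R'_aluminium = ln(0.0472/0.0370)/(2πk) = 0.2435/(2π·181) = 2.141×10^-4 m·K/W
  R'_aerogel blanket = ln(0.0895/0.0472)/(2πk) = 0.6398/(2π·0.0147) = 6.928 m·K/W
ΣR = 2.141×10^-4 + 6.928 = 6.928 m·K/W
Q' = ΔT/ΣR = (-150 °C − 24.3 °C)/6.928 = -25.2 W/m
(Negative Q' ⇒ heat flows inward; heat gain = 25.2 W/m.)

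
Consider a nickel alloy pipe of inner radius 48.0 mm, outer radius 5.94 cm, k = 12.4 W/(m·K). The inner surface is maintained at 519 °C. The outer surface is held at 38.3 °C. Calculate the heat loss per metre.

Q' = 1.76×10^5 W/m

Q' = 2πk·ΔT/ln(r₂/r₁) = 2π × 12.4 × 480.7 / ln(0.0594/0.0480) = 1.76×10^5 W/m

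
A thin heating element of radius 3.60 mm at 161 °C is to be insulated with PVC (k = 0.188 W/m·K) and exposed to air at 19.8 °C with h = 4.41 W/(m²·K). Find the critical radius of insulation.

r_cr = 4.26 cm

For a cylinder, r_cr = k_ins/h = 0.188/4.41 = 0.0426 m = 4.26 cm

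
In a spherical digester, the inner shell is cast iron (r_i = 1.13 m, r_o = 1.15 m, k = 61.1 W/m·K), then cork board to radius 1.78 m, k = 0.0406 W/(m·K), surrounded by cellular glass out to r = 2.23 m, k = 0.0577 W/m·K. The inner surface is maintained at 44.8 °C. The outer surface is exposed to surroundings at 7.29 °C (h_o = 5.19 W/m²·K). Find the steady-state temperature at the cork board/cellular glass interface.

Series thermal resistances, inner to outer:
  R_cast iron = (1/1.13 − 1/1.15)/(4πk) = 0.01539/(4π·61.1) = 2.004×10^-5 K/W
  R_cork board = (1/1.15 − 1/1.78)/(4πk) = 0.3078/(4π·0.0406) = 0.6032 K/W
  R_cellular glass = (1/1.78 − 1/2.23)/(4πk) = 0.1134/(4π·0.0577) = 0.1564 K/W
  R_conv,out = 1/(4πr²h) = 1/(4π·2.23²·5.19) = 0.003083 K/W
ΣR = 2.004×10^-5 + 0.6032 + 0.1564 + 0.003083 = 0.7627 K/W
Q = ΔT/ΣR = (44.8 °C − 7.29 °C)/0.7627 = 49.18 W
From the inner boundary to the cork board/cellular glass interface, ΣR_partial = 0.6032 K/W.
T_interface = T_in − Q·ΣR_partial = 44.8 °C − (49.18)(0.6032) = 15.1 °C

T = 15.1 °C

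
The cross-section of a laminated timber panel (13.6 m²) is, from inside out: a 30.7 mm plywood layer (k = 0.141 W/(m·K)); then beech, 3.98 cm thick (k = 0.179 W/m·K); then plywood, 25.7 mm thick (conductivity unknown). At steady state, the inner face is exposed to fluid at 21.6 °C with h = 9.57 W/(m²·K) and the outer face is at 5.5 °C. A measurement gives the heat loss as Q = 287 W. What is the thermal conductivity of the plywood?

ΣR = ΔT/Q = |21.6 − 5.5|/287 = 0.05610 K/W
Known resistances:
  R_conv,in = 1/(hA) = 1/(9.57·13.6) = 0.007683 K/W
  R_plywood = L/(kA) = 0.0307/(0.141·13.6) = 0.01601 K/W
  R_beech = L/(kA) = 0.0398/(0.179·13.6) = 0.01635 K/W
R_plywood = ΣR − ΣR_known = 0.05610 − 0.04004 = 0.01606 K/W
L/(kA) = 0.01606 ⇒ k = 0.0257/(0.01606·13.6) = 0.118 W/m·K

k = 0.118 W/m·K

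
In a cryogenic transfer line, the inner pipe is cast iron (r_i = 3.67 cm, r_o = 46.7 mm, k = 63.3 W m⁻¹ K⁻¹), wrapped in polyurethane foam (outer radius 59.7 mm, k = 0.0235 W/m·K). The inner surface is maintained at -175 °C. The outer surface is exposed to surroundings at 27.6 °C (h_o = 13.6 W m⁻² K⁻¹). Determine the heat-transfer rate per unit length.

Resistance network (inner→outer):
  R'_cast iron = ln(0.0467/0.0367)/(2πk) = 0.2410/(2π·63.3) = 6.059×10^-4 m·K/W
  R'_polyurethane foam = ln(0.0597/0.0467)/(2πk) = 0.2456/(2π·0.0235) = 1.663 m·K/W
  R'_conv,out = 1/(2πr h) = 1/(2π·0.0597·13.6) = 0.1960 m·K/W
ΣR = 6.059×10^-4 + 1.663 + 0.1960 = 1.860 m·K/W
Q' = ΔT/ΣR = (-175 °C − 27.6 °C)/1.860 = -109 W/m
(Negative Q' ⇒ heat flows inward; heat gain = 109 W/m.)

Q' = 109 W/m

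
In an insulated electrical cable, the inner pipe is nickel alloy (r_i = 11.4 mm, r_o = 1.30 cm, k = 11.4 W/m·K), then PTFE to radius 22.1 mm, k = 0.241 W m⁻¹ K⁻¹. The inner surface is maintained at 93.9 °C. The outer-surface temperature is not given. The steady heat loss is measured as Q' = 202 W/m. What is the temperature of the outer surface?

T_out = 22.7 °C

Series resistances:
  R'_nickel alloy = ln(0.0130/0.0114)/(2πk) = 0.1313/(2π·11.4) = 0.001834 m·K/W
  R'_PTFE = ln(0.0221/0.0130)/(2πk) = 0.5306/(2π·0.241) = 0.3504 m·K/W
ΣR = 0.3523 m·K/W
ΔT = Q'·ΣR = 202 × 0.3523 = 71.16 K
Heat flows outward, so T_out = T_in − ΔT = 93.9 − 71.16 = 22.7 °C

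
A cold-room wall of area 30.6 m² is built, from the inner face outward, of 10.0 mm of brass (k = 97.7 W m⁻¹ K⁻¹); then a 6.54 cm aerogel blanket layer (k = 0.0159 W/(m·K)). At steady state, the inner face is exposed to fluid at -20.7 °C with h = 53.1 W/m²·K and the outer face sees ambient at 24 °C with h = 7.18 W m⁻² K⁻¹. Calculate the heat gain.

Resistance network (inner→outer):
  R_conv,in = 1/(hA) = 1/(53.1·30.6) = 6.154×10^-4 K/W
  R_brass = L/(kA) = 0.0100/(97.7·30.6) = 3.345×10^-6 K/W
  R_aerogel blanket = L/(kA) = 0.0654/(0.0159·30.6) = 0.1344 K/W
  R_conv,out = 1/(hA) = 1/(7.18·30.6) = 0.004551 K/W
ΣR = 6.154×10^-4 + 3.345×10^-6 + 0.1344 + 0.004551 = 0.1396 K/W
Q = ΔT/ΣR = (-20.7 °C − 24 °C)/0.1396 = -320 W
(Negative Q ⇒ heat flows inward; heat gain = 320 W.)

Q = 320 W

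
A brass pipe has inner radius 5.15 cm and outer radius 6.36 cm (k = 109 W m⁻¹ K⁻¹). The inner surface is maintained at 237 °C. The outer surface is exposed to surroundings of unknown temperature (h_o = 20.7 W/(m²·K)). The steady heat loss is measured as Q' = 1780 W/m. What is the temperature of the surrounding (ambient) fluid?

Series resistances:
  R'_brass = ln(0.0636/0.0515)/(2πk) = 0.2110/(2π·109) = 3.081×10^-4 m·K/W
  R'_conv,out = 1/(2πr h) = 1/(2π·0.0636·20.7) = 0.1209 m·K/W
ΣR = 0.1212 m·K/W
ΔT = Q'·ΣR = 1780 × 0.1212 = 215.7 K
Heat flows outward, so T_out = T_in − ΔT = 237 − 215.7 = 21.3 °C

T_out = 21.3 °C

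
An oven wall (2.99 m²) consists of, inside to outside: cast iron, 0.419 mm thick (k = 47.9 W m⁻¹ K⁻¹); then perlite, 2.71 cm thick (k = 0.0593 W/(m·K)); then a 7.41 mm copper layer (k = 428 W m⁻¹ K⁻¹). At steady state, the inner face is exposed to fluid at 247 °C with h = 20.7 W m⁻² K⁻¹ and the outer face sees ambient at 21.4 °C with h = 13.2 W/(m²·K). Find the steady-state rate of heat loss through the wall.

Q = 1160 W

Series thermal resistances, inner to outer:
  R_conv,in = 1/(hA) = 1/(20.7·2.99) = 0.01616 K/W
  R_cast iron = L/(kA) = 4.19×10^-4/(47.9·2.99) = 2.926×10^-6 K/W
  R_perlite = L/(kA) = 0.0271/(0.0593·2.99) = 0.1528 K/W
  R_copper = L/(kA) = 0.00741/(428·2.99) = 5.790×10^-6 K/W
  R_conv,out = 1/(hA) = 1/(13.2·2.99) = 0.02534 K/W
ΣR = 0.01616 + 2.926×10^-6 + 0.1528 + 5.790×10^-6 + 0.02534 = 0.1943 K/W
Q = ΔT/ΣR = (247 °C − 21.4 °C)/0.1943 = 1160 W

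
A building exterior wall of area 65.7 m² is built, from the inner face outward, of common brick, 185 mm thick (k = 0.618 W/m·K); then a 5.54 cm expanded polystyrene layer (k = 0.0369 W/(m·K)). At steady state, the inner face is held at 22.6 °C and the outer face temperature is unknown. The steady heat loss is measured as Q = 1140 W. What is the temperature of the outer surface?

Series resistances:
  R_common brick = L/(kA) = 0.185/(0.618·65.7) = 0.004556 K/W
  R_expanded polystyrene = L/(kA) = 0.0554/(0.0369·65.7) = 0.02285 K/W
ΣR = 0.02741 K/W
ΔT = Q·ΣR = 1140 × 0.02741 = 31.25 K
Heat flows outward, so T_out = T_in − ΔT = 22.6 − 31.25 = -8.65 °C

T_out = -8.65 °C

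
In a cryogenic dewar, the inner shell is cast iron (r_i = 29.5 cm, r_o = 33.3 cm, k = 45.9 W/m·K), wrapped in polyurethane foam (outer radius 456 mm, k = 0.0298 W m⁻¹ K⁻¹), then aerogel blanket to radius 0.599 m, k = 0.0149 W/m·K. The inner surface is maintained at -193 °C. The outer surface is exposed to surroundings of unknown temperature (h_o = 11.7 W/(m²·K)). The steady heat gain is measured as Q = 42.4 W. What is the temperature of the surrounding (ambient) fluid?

T_out = 18.1 °C

Series resistances:
  R_cast iron = (1/0.295 − 1/0.333)/(4πk) = 0.3868/(4π·45.9) = 6.706×10^-4 K/W
  R_polyurethane foam = (1/0.333 − 1/0.456)/(4πk) = 0.8100/(4π·0.0298) = 2.163 K/W
  R_aerogel blanket = (1/0.456 − 1/0.599)/(4πk) = 0.5235/(4π·0.0149) = 2.796 K/W
  R_conv,out = 1/(4πr²h) = 1/(4π·0.599²·11.7) = 0.01896 K/W
ΣR = 4.979 K/W
ΔT = Q·ΣR = 42.4 × 4.979 = 211.1 K
Heat flows inward, so T_out = T_in + ΔT = -193 + 211.1 = 18.1 °C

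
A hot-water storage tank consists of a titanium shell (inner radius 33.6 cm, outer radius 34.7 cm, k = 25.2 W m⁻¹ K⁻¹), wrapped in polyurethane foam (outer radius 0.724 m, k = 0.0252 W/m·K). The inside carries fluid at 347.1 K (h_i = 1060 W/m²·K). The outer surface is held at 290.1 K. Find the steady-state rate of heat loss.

Resistance network (inner→outer):
  R_conv,in = 1/(4πr²h) = 1/(4π·0.336²·1060) = 6.650×10^-4 K/W
  R_titanium = (1/0.336 − 1/0.347)/(4πk) = 0.09435/(4π·25.2) = 2.979×10^-4 K/W
  R_polyurethane foam = (1/0.347 − 1/0.724)/(4πk) = 1.501/(4π·0.0252) = 4.739 K/W
ΣR = 6.650×10^-4 + 2.979×10^-4 + 4.739 = 4.740 K/W
Q = ΔT/ΣR = (347.1 K − 290.1 K)/4.740 = 12.0 W

Q = 12.0 W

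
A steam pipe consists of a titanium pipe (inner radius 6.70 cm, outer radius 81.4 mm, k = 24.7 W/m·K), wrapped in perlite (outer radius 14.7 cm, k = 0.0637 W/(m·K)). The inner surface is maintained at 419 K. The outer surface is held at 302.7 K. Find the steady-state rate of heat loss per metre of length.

Q' = 78.7 W/m

Resistance network (inner→outer):
  R'_titanium = ln(0.0814/0.0670)/(2πk) = 0.1947/(2π·24.7) = 0.001254 m·K/W
  R'_perlite = ln(0.147/0.0814)/(2πk) = 0.5911/(2π·0.0637) = 1.477 m·K/W
ΣR = 0.001254 + 1.477 = 1.478 m·K/W
Q' = ΔT/ΣR = (419 K − 302.7 K)/1.478 = 78.7 W/m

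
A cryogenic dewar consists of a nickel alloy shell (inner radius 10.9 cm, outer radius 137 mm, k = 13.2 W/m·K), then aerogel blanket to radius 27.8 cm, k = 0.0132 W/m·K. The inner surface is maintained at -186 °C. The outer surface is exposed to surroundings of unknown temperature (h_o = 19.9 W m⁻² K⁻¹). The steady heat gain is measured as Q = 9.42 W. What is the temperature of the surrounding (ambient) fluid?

T_out = 24.8 °C

Sum the resistances:
  R_nickel alloy = (1/0.109 − 1/0.137)/(4πk) = 1.875/(4π·13.2) = 0.01130 K/W
  R_aerogel blanket = (1/0.137 − 1/0.278)/(4πk) = 3.702/(4π·0.0132) = 22.32 K/W
  R_conv,out = 1/(4πr²h) = 1/(4π·0.278²·19.9) = 0.05174 K/W
ΣR = 22.38 K/W
ΔT = Q·ΣR = 9.42 × 22.38 = 210.8 K
Heat flows inward, so T_out = T_in + ΔT = -186 + 210.8 = 24.8 °C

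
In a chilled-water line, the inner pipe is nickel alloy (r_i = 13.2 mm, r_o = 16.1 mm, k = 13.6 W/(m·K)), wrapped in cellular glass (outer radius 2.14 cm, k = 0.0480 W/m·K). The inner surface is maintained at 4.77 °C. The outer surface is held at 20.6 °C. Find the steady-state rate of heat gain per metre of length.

Resistance network (inner→outer):
  R'_nickel alloy = ln(0.0161/0.0132)/(2πk) = 0.1986/(2π·13.6) = 0.002324 m·K/W
  R'_cellular glass = ln(0.0214/0.0161)/(2πk) = 0.2846/(2π·0.0480) = 0.9436 m·K/W
ΣR = 0.002324 + 0.9436 = 0.9459 m·K/W
Q' = ΔT/ΣR = (4.77 °C − 20.6 °C)/0.9459 = -16.7 W/m
(Negative Q' ⇒ heat flows inward; heat gain = 16.7 W/m.)

Q' = 16.7 W/m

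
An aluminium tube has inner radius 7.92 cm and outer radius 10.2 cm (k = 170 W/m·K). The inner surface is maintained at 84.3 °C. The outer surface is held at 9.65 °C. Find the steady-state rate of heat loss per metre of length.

Q' = 2πk·ΔT/ln(r₂/r₁) = 2π × 170 × 74.65 / ln(0.102/0.0792) = 3.15×10^5 W/m

Q' = 315 kW/m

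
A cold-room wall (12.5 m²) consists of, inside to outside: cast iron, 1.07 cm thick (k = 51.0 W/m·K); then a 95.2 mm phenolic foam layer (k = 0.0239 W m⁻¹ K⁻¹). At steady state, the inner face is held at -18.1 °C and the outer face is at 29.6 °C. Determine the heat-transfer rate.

Series thermal resistances, inner to outer:
  R_cast iron = L/(kA) = 0.0107/(51.0·12.5) = 1.678×10^-5 K/W
  R_phenolic foam = L/(kA) = 0.0952/(0.0239·12.5) = 0.3187 K/W
ΣR = 1.678×10^-5 + 0.3187 = 0.3187 K/W
Q = ΔT/ΣR = (-18.1 °C − 29.6 °C)/0.3187 = -150 W
(Negative Q ⇒ heat flows inward; heat gain = 150 W.)

Q = 150 W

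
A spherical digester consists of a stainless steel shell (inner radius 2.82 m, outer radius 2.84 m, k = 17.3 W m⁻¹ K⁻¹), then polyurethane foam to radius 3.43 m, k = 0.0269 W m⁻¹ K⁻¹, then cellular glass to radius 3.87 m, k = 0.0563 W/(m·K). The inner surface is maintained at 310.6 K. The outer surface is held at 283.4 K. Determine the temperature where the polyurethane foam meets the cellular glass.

T = 289.0 K

Treat each layer as a resistance in series:
  R_stainless steel = (1/2.82 − 1/2.84)/(4πk) = 0.002497/(4π·17.3) = 1.149×10^-5 K/W
  R_polyurethane foam = (1/2.84 − 1/3.43)/(4πk) = 0.06057/(4π·0.0269) = 0.1792 K/W
  R_cellular glass = (1/3.43 − 1/3.87)/(4πk) = 0.03315/(4π·0.0563) = 0.04685 K/W
ΣR = 1.149×10^-5 + 0.1792 + 0.04685 = 0.2261 K/W
Q = ΔT/ΣR = (310.6 K − 283.4 K)/0.2261 = 120.3 W
From the inner boundary to the polyurethane foam/cellular glass interface, ΣR_partial = 0.1792 K/W.
T_interface = T_in − Q·ΣR_partial = 310.6 K − (120.3)(0.1792) = 289.0 K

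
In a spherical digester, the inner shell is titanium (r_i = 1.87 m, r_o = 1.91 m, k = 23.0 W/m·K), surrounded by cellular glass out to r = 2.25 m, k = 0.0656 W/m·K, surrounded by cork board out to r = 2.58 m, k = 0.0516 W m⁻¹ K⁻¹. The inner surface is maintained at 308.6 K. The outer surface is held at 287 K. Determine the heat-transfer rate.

Resistance network (inner→outer):
  R_titanium = (1/1.87 − 1/1.91)/(4πk) = 0.01120/(4π·23.0) = 3.875×10^-5 K/W
  R_cellular glass = (1/1.91 − 1/2.25)/(4πk) = 0.07912/(4π·0.0656) = 0.09597 K/W
  R_cork board = (1/2.25 − 1/2.58)/(4πk) = 0.05685/(4π·0.0516) = 0.08767 K/W
ΣR = 3.875×10^-5 + 0.09597 + 0.08767 = 0.1837 K/W
Q = ΔT/ΣR = (308.6 K − 287 K)/0.1837 = 118 W

Q = 118 W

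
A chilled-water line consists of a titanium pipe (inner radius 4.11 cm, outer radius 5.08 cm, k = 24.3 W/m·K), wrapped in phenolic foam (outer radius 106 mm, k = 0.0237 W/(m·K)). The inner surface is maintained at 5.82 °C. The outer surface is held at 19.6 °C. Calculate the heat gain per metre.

Treat each layer as a resistance in series:
  R'_titanium = ln(0.0508/0.0411)/(2πk) = 0.2119/(2π·24.3) = 0.001388 m·K/W
  R'_phenolic foam = ln(0.106/0.0508)/(2πk) = 0.7355/(2π·0.0237) = 4.939 m·K/W
ΣR = 0.001388 + 4.939 = 4.940 m·K/W
Q' = ΔT/ΣR = (5.82 °C − 19.6 °C)/4.940 = -2.79 W/m
(Negative Q' ⇒ heat flows inward; heat gain = 2.79 W/m.)

Q' = 2.79 W/m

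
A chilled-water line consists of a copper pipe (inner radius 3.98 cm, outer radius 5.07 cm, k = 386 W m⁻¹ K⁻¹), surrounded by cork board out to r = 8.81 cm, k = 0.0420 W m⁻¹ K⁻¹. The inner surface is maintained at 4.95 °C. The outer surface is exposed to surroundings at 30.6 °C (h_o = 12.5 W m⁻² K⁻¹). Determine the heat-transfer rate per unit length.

Resistance network (inner→outer):
  R'_copper = ln(0.0507/0.0398)/(2πk) = 0.2421/(2π·386) = 9.981×10^-5 m·K/W
  R'_cork board = ln(0.0881/0.0507)/(2πk) = 0.5525/(2π·0.0420) = 2.094 m·K/W
  R'_conv,out = 1/(2πr h) = 1/(2π·0.0881·12.5) = 0.1445 m·K/W
ΣR = 9.981×10^-5 + 2.094 + 0.1445 = 2.239 m·K/W
Q' = ΔT/ΣR = (4.95 °C − 30.6 °C)/2.239 = -11.5 W/m
(Negative Q' ⇒ heat flows inward; heat gain = 11.5 W/m.)

Q' = 11.5 W/m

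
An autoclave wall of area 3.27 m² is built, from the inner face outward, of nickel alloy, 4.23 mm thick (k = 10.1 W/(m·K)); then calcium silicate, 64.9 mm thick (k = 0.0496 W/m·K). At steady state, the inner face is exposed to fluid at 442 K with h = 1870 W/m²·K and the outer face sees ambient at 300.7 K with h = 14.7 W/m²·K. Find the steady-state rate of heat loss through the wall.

Resistance network (inner→outer):
  R_conv,in = 1/(hA) = 1/(1870·3.27) = 1.635×10^-4 K/W
  R_nickel alloy = L/(kA) = 0.00423/(10.1·3.27) = 1.281×10^-4 K/W
  R_calcium silicate = L/(kA) = 0.0649/(0.0496·3.27) = 0.4001 K/W
  R_conv,out = 1/(hA) = 1/(14.7·3.27) = 0.02080 K/W
ΣR = 1.635×10^-4 + 1.281×10^-4 + 0.4001 + 0.02080 = 0.4212 K/W
Q = ΔT/ΣR = (442 K − 300.7 K)/0.4212 = 335 W

Q = 335 W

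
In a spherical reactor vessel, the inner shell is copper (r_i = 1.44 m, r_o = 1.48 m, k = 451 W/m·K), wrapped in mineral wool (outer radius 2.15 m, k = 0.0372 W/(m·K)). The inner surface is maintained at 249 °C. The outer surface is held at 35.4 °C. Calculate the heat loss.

Q = 474 W

Treat each layer as a resistance in series:
  R_copper = (1/1.44 − 1/1.48)/(4πk) = 0.01877/(4π·451) = 3.312×10^-6 K/W
  R_mineral wool = (1/1.48 − 1/2.15)/(4πk) = 0.2106/(4π·0.0372) = 0.4504 K/W
ΣR = 3.312×10^-6 + 0.4504 = 0.4504 K/W
Q = ΔT/ΣR = (249 °C − 35.4 °C)/0.4504 = 474 W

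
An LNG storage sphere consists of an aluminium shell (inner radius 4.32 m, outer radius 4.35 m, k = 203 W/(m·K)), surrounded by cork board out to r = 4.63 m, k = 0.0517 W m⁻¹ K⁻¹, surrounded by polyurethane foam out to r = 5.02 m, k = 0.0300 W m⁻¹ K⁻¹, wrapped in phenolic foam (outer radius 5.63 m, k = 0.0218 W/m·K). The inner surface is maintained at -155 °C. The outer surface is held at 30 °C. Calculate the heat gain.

Q = 1280 W

Resistance network (inner→outer):
  R_aluminium = (1/4.32 − 1/4.35)/(4πk) = 0.001596/(4π·203) = 6.258×10^-7 K/W
  R_cork board = (1/4.35 − 1/4.63)/(4πk) = 0.01390/(4π·0.0517) = 0.02140 K/W
  R_polyurethane foam = (1/4.63 − 1/5.02)/(4πk) = 0.01678/(4π·0.0300) = 0.04451 K/W
  R_phenolic foam = (1/5.02 − 1/5.63)/(4πk) = 0.02158/(4π·0.0218) = 0.07879 K/W
ΣR = 6.258×10^-7 + 0.02140 + 0.04451 + 0.07879 = 0.1447 K/W
Q = ΔT/ΣR = (-155 °C − 30 °C)/0.1447 = -1280 W
(Negative Q ⇒ heat flows inward; heat gain = 1280 W.)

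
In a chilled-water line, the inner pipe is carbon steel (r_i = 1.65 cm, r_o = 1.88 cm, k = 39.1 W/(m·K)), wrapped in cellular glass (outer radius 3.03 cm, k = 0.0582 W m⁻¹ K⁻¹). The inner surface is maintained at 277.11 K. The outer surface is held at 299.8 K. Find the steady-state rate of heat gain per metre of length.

Resistance network (inner→outer):
  R'_carbon steel = ln(0.0188/0.0165)/(2πk) = 0.1305/(2π·39.1) = 5.312×10^-4 m·K/W
  R'_cellular glass = ln(0.0303/0.0188)/(2πk) = 0.4773/(2π·0.0582) = 1.305 m·K/W
ΣR = 5.312×10^-4 + 1.305 = 1.306 m·K/W
Q' = ΔT/ΣR = (277.11 K − 299.8 K)/1.306 = -17.4 W/m
(Negative Q' ⇒ heat flows inward; heat gain = 17.4 W/m.)

Q' = 17.4 W/m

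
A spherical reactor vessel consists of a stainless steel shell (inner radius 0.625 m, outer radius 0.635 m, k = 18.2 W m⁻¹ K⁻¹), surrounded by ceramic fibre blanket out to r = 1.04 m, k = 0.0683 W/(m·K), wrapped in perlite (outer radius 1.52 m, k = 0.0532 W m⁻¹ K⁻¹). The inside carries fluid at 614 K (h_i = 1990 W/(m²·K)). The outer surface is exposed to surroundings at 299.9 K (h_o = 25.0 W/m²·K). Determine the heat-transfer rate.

Q = 268 W

Resistance network (inner→outer):
  R_conv,in = 1/(4πr²h) = 1/(4π·0.625²·1990) = 1.024×10^-4 K/W
  R_stainless steel = (1/0.625 − 1/0.635)/(4πk) = 0.02520/(4π·18.2) = 1.102×10^-4 K/W
  R_ceramic fibre blanket = (1/0.635 − 1/1.04)/(4πk) = 0.6133/(4π·0.0683) = 0.7145 K/W
  R_perlite = (1/1.04 − 1/1.52)/(4πk) = 0.3036/(4π·0.0532) = 0.4542 K/W
  R_conv,out = 1/(4πr²h) = 1/(4π·1.52²·25.0) = 0.001378 K/W
ΣR = 1.024×10^-4 + 1.102×10^-4 + 0.7145 + 0.4542 + 0.001378 = 1.170 K/W
Q = ΔT/ΣR = (614 K − 299.9 K)/1.170 = 268 W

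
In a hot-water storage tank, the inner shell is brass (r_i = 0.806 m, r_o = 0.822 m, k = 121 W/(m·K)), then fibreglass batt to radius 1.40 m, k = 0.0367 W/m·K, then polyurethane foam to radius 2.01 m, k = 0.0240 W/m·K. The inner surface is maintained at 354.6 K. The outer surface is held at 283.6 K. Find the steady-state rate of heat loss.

Treat each layer as a resistance in series:
  R_brass = (1/0.806 − 1/0.822)/(4πk) = 0.02415/(4π·121) = 1.588×10^-5 K/W
  R_fibreglass batt = (1/0.822 − 1/1.40)/(4πk) = 0.5023/(4π·0.0367) = 1.089 K/W
  R_polyurethane foam = (1/1.40 − 1/2.01)/(4πk) = 0.2168/(4π·0.0240) = 0.7188 K/W
ΣR = 1.588×10^-5 + 1.089 + 0.7188 = 1.808 K/W
Q = ΔT/ΣR = (354.6 K − 283.6 K)/1.808 = 39.3 W

Q = 39.3 W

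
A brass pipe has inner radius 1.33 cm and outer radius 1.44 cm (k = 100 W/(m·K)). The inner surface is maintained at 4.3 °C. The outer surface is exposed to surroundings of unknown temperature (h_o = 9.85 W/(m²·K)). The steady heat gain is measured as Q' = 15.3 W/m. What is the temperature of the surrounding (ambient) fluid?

T_out = 21.5 °C

Series resistances:
  R'_brass = ln(0.0144/0.0133)/(2πk) = 0.07946/(2π·100) = 1.265×10^-4 m·K/W
  R'_conv,out = 1/(2πr h) = 1/(2π·0.0144·9.85) = 1.122 m·K/W
ΣR = 1.122 m·K/W
ΔT = Q'·ΣR = 15.3 × 1.122 = 17.17 K
Heat flows inward, so T_out = T_in + ΔT = 4.3 + 17.17 = 21.5 °C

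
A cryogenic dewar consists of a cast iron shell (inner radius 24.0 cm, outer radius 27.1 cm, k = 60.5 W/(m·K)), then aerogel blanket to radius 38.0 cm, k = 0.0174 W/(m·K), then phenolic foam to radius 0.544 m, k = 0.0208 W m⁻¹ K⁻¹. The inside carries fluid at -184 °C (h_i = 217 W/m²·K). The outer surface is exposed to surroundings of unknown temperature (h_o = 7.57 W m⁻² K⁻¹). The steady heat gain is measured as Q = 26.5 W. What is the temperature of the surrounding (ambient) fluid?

Sum the resistances:
  R_conv,in = 1/(4πr²h) = 1/(4π·0.240²·217) = 0.006367 K/W
  R_cast iron = (1/0.240 − 1/0.271)/(4πk) = 0.4766/(4π·60.5) = 6.269×10^-4 K/W
  R_aerogel blanket = (1/0.271 − 1/0.380)/(4πk) = 1.058/(4π·0.0174) = 4.841 K/W
  R_phenolic foam = (1/0.380 − 1/0.544)/(4πk) = 0.7933/(4π·0.0208) = 3.035 K/W
  R_conv,out = 1/(4πr²h) = 1/(4π·0.544²·7.57) = 0.03552 K/W
ΣR = 7.918 K/W
ΔT = Q·ΣR = 26.5 × 7.918 = 209.8 K
Heat flows inward, so T_out = T_in + ΔT = -184 + 209.8 = 25.8 °C

T_out = 25.8 °C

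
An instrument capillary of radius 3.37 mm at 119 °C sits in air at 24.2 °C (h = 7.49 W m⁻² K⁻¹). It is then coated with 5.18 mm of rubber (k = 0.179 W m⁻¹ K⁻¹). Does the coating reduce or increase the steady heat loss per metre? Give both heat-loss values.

Critical radius for a cylinder: r_cr = k/h = 0.0239 m = 2.39 cm.
Outer radius after coating: r₂ = 0.00337 + 0.00518 = 0.00855 m.
Since r₁ < r_cr and r₂ ≤ r_cr, the coating moves toward the maximum at r_cr — heat loss rises.
Bare: R = 1/(2πr₁h) = 6.305 m·K/W; Q = 94.8/6.305 = 15.0 W/m.
Coated: R = R_cond + R_conv = 3.313 m·K/W; Q = 94.8/3.313 = 28.6 W/m.

increases: 15.0 → 28.6 W/m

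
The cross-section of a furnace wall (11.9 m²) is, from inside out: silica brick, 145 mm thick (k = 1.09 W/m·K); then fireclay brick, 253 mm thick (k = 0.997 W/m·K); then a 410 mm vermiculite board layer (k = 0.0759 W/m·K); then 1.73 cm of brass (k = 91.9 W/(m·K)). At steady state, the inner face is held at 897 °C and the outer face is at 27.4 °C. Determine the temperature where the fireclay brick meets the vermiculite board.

T = 839 °C

Series thermal resistances, inner to outer:
  R_silica brick = L/(kA) = 0.145/(1.09·11.9) = 0.01118 K/W
  R_fireclay brick = L/(kA) = 0.253/(0.997·11.9) = 0.02132 K/W
  R_vermiculite board = L/(kA) = 0.410/(0.0759·11.9) = 0.4539 K/W
  R_brass = L/(kA) = 0.0173/(91.9·11.9) = 1.582×10^-5 K/W
ΣR = 0.01118 + 0.02132 + 0.4539 + 1.582×10^-5 = 0.4864 K/W
Q = ΔT/ΣR = (897 °C − 27.4 °C)/0.4864 = 1788 W
From the inner boundary to the fireclay brick/vermiculite board interface, ΣR_partial = 0.03250 K/W.
T_interface = T_in − Q·ΣR_partial = 897 °C − (1788)(0.03250) = 839 °C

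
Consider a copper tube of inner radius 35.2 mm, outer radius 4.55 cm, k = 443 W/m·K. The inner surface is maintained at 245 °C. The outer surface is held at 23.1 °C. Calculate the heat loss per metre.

Q' = 2410 kW/m

Q' = 2πk·ΔT/ln(r₂/r₁) = 2π × 443 × 221.9 / ln(0.0455/0.0352) = 2.41×10^6 W/m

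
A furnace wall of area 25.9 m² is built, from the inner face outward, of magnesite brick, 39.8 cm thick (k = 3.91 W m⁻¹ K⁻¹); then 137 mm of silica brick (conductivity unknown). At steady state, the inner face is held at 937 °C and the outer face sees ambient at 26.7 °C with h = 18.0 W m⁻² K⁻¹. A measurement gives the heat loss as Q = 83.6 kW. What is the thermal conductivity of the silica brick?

k = 1.10 W/m·K

ΣR = ΔT/Q = |937 − 26.7|/83600 = 0.01089 K/W
Known resistances:
  R_magnesite brick = L/(kA) = 0.398/(3.91·25.9) = 0.003930 K/W
  R_conv,out = 1/(hA) = 1/(18.0·25.9) = 0.002145 K/W
R_silica brick = ΣR − ΣR_known = 0.01089 − 0.006075 = 0.004815 K/W
L/(kA) = 0.004815 ⇒ k = 0.137/(0.004815·25.9) = 1.10 W/m·K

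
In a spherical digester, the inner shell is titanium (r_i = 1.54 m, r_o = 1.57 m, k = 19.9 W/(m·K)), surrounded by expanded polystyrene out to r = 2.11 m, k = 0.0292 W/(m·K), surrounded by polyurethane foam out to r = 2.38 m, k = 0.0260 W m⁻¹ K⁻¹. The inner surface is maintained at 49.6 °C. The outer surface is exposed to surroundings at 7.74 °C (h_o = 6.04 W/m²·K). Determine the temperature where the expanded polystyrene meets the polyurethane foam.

Treat each layer as a resistance in series:
  R_titanium = (1/1.54 − 1/1.57)/(4πk) = 0.01241/(4π·19.9) = 4.962×10^-5 K/W
  R_expanded polystyrene = (1/1.57 − 1/2.11)/(4πk) = 0.1630/(4π·0.0292) = 0.4442 K/W
  R_polyurethane foam = (1/2.11 − 1/2.38)/(4πk) = 0.05377/(4π·0.0260) = 0.1646 K/W
  R_conv,out = 1/(4πr²h) = 1/(4π·2.38²·6.04) = 0.002326 K/W
ΣR = 4.962×10^-5 + 0.4442 + 0.1646 + 0.002326 = 0.6112 K/W
Q = ΔT/ΣR = (49.6 °C − 7.74 °C)/0.6112 = 68.49 W
From the inner boundary to the expanded polystyrene/polyurethane foam interface, ΣR_partial = 0.4442 K/W.
T_interface = T_in − Q·ΣR_partial = 49.6 °C − (68.49)(0.4442) = 19.2 °C

T = 19.2 °C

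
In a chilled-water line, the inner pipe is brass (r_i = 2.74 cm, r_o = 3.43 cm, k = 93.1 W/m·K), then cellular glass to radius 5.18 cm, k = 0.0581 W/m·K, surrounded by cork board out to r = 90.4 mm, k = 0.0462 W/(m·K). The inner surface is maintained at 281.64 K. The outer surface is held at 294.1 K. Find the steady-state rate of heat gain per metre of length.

Resistance network (inner→outer):
  R'_brass = ln(0.0343/0.0274)/(2πk) = 0.2246/(2π·93.1) = 3.840×10^-4 m·K/W
  R'_cellular glass = ln(0.0518/0.0343)/(2πk) = 0.4122/(2π·0.0581) = 1.129 m·K/W
  R'_cork board = ln(0.0904/0.0518)/(2πk) = 0.5569/(2π·0.0462) = 1.918 m·K/W
ΣR = 3.840×10^-4 + 1.129 + 1.918 = 3.047 m·K/W
Q' = ΔT/ΣR = (281.64 K − 294.1 K)/3.047 = -4.09 W/m
(Negative Q' ⇒ heat flows inward; heat gain = 4.09 W/m.)

Q' = 4.09 W/m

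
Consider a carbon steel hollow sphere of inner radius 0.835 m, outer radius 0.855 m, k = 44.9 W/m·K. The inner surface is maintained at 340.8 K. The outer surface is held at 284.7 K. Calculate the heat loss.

Q = 1.13×10^6 W

Q = 4πk·ΔT/(1/r₁ − 1/r₂) = 4π × 44.9 × 56.1 / (1/0.835 − 1/0.855) = 1.13×10^6 W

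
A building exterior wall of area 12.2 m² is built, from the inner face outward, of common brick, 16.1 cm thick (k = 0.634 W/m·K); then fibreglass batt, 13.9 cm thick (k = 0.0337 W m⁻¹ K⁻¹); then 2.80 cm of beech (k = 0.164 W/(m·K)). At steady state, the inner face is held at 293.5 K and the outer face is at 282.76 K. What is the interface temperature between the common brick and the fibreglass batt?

T = 292.9 K

Treat each layer as a resistance in series:
  R_common brick = L/(kA) = 0.161/(0.634·12.2) = 0.02082 K/W
  R_fibreglass batt = L/(kA) = 0.139/(0.0337·12.2) = 0.3381 K/W
  R_beech = L/(kA) = 0.0280/(0.164·12.2) = 0.01399 K/W
ΣR = 0.02082 + 0.3381 + 0.01399 = 0.3729 K/W
Q = ΔT/ΣR = (293.5 K − 282.76 K)/0.3729 = 28.80 W
From the inner boundary to the common brick/fibreglass batt interface, ΣR_partial = 0.02082 K/W.
T_interface = T_in − Q·ΣR_partial = 293.5 K − (28.80)(0.02082) = 292.9 K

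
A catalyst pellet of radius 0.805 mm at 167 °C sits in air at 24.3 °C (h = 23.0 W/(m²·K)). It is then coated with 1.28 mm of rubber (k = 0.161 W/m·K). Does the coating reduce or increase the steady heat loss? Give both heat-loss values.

Critical radius for a sphere: r_cr = 2k/h = 0.0140 m = 1.40 cm.
Outer radius after coating: r₂ = 8.05×10^-4 + 0.00128 = 0.002085 m.
Since r₁ < r_cr and r₂ ≤ r_cr, the coating moves toward the maximum at r_cr — heat loss rises.
Bare: R = 1/(4πr₁²h) = 5339 K/W; Q = 142.7/5339 = 0.0267 W.
Coated: R = R_cond + R_conv = 1173 K/W; Q = 142.7/1173 = 0.122 W.

increases: 0.0267 → 0.122 W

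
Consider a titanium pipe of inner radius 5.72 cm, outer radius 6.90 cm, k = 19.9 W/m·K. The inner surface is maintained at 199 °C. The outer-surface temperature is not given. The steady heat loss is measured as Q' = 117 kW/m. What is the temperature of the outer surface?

Sum the resistances:
  R'_titanium = ln(0.0690/0.0572)/(2πk) = 0.1876/(2π·19.9) = 0.001500 m·K/W
ΣR = 0.001500 m·K/W
ΔT = Q'·ΣR = 1.17×10^5 × 0.001500 = 175.5 K
Heat flows outward, so T_out = T_in − ΔT = 199 − 175.5 = 23.5 °C

T_out = 23.5 °C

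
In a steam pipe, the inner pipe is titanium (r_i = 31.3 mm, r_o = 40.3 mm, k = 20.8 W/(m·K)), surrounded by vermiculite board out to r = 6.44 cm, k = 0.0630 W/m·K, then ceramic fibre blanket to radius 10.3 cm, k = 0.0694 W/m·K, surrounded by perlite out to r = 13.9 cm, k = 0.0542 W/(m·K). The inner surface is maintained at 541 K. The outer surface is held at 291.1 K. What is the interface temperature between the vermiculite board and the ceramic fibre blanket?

T = 447 K

Treat each layer as a resistance in series:
  R'_titanium = ln(0.0403/0.0313)/(2πk) = 0.2527/(2π·20.8) = 0.001934 m·K/W
  R'_vermiculite board = ln(0.0644/0.0403)/(2πk) = 0.4688/(2π·0.0630) = 1.184 m·K/W
  R'_ceramic fibre blanket = ln(0.103/0.0644)/(2πk) = 0.4696/(2π·0.0694) = 1.077 m·K/W
  R'_perlite = ln(0.139/0.103)/(2πk) = 0.2997/(2π·0.0542) = 0.8802 m·K/W
ΣR = 0.001934 + 1.184 + 1.077 + 0.8802 = 3.143 m·K/W
Q' = ΔT/ΣR = (541 K − 291.1 K)/3.143 = 79.51 W/m
From the inner boundary to the vermiculite board/ceramic fibre blanket interface, ΣR_partial = 1.186 m·K/W.
T_interface = T_in − Q'·ΣR_partial = 541 K − (79.51)(1.186) = 447 K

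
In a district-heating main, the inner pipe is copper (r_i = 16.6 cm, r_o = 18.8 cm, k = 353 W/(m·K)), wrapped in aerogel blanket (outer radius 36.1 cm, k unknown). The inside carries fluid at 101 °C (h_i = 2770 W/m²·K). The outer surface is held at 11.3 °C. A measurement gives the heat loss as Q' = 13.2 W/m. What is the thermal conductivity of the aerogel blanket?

k = 0.0153 W/m·K

ΣR = ΔT/Q' = |101 − 11.3|/13.2 = 6.795 m·K/W
Known resistances:
  R'_conv,in = 1/(2πr h) = 1/(2π·0.166·2770) = 3.461×10^-4 m·K/W
  R'_copper = ln(0.188/0.166)/(2πk) = 0.1245/(2π·353) = 5.611×10^-5 m·K/W
R_aerogel blanket = ΣR − ΣR_known = 6.795 − 4.022×10^-4 = 6.795 m·K/W
ln(r₂/r₁)/(2πk) = 6.795 ⇒ k = 0.6524/(2π·6.795) = 0.0153 W/m·K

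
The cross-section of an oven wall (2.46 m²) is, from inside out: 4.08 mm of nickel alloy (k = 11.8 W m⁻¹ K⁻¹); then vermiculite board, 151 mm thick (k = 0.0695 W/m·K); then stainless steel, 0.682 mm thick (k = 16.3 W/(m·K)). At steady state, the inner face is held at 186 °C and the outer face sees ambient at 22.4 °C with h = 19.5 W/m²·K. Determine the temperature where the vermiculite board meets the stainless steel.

T = 26.2 °C

Series thermal resistances, inner to outer:
  R_nickel alloy = L/(kA) = 0.00408/(11.8·2.46) = 1.406×10^-4 K/W
  R_vermiculite board = L/(kA) = 0.151/(0.0695·2.46) = 0.8832 K/W
  R_stainless steel = L/(kA) = 6.82×10^-4/(16.3·2.46) = 1.701×10^-5 K/W
  R_conv,out = 1/(hA) = 1/(19.5·2.46) = 0.02085 K/W
ΣR = 1.406×10^-4 + 0.8832 + 1.701×10^-5 + 0.02085 = 0.9042 K/W
Q = ΔT/ΣR = (186 °C − 22.4 °C)/0.9042 = 180.9 W
From the inner boundary to the vermiculite board/stainless steel interface, ΣR_partial = 0.8833 K/W.
T_interface = T_in − Q·ΣR_partial = 186 °C − (180.9)(0.8833) = 26.2 °C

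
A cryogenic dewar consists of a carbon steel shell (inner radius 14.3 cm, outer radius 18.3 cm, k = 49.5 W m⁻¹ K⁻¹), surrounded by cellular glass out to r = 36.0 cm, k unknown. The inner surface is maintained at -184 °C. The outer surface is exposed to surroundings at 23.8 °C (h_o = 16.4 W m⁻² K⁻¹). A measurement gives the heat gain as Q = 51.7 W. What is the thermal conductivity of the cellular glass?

k = 0.0537 W/m·K

ΣR = ΔT/Q = |-184 − 23.8|/51.7 = 4.019 K/W
Known resistances:
  R_carbon steel = (1/0.143 − 1/0.183)/(4πk) = 1.529/(4π·49.5) = 0.002457 K/W
  R_conv,out = 1/(4πr²h) = 1/(4π·0.360²·16.4) = 0.03744 K/W
R_cellular glass = ΣR − ΣR_known = 4.019 − 0.03990 = 3.979 K/W
(1/r₁−1/r₂)/(4πk) = 3.979 ⇒ k = 2.687/(4π·3.979) = 0.0537 W/m·K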